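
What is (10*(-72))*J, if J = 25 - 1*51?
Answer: 18720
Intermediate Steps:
J = -26 (J = 25 - 51 = -26)
(10*(-72))*J = (10*(-72))*(-26) = -720*(-26) = 18720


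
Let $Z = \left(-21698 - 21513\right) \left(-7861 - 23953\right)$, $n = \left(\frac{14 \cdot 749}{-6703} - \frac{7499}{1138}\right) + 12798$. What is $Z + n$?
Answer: $\frac{10486440950642863}{7628014} \approx 1.3747 \cdot 10^{9}$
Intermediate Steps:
$n = \frac{97561124307}{7628014}$ ($n = \left(10486 \left(- \frac{1}{6703}\right) - \frac{7499}{1138}\right) + 12798 = \left(- \frac{10486}{6703} - \frac{7499}{1138}\right) + 12798 = - \frac{62198865}{7628014} + 12798 = \frac{97561124307}{7628014} \approx 12790.0$)
$Z = 1374714754$ ($Z = \left(-43211\right) \left(-31814\right) = 1374714754$)
$Z + n = 1374714754 + \frac{97561124307}{7628014} = \frac{10486440950642863}{7628014}$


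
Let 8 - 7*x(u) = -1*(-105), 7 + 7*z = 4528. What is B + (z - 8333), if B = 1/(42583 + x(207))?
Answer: -16034518991/2085888 ≈ -7687.1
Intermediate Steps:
z = 4521/7 (z = -1 + (⅐)*4528 = -1 + 4528/7 = 4521/7 ≈ 645.86)
x(u) = -97/7 (x(u) = 8/7 - (-1)*(-105)/7 = 8/7 - ⅐*105 = 8/7 - 15 = -97/7)
B = 7/297984 (B = 1/(42583 - 97/7) = 1/(297984/7) = 7/297984 ≈ 2.3491e-5)
B + (z - 8333) = 7/297984 + (4521/7 - 8333) = 7/297984 - 53810/7 = -16034518991/2085888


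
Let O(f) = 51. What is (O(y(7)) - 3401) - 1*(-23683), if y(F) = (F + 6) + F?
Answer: 20333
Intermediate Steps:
y(F) = 6 + 2*F (y(F) = (6 + F) + F = 6 + 2*F)
(O(y(7)) - 3401) - 1*(-23683) = (51 - 3401) - 1*(-23683) = -3350 + 23683 = 20333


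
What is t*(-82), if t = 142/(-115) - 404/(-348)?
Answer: 60598/10005 ≈ 6.0568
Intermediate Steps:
t = -739/10005 (t = 142*(-1/115) - 404*(-1/348) = -142/115 + 101/87 = -739/10005 ≈ -0.073863)
t*(-82) = -739/10005*(-82) = 60598/10005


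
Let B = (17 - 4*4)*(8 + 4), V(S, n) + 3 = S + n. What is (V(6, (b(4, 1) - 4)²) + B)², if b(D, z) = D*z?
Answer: 225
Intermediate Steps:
V(S, n) = -3 + S + n (V(S, n) = -3 + (S + n) = -3 + S + n)
B = 12 (B = (17 - 16)*12 = 1*12 = 12)
(V(6, (b(4, 1) - 4)²) + B)² = ((-3 + 6 + (4*1 - 4)²) + 12)² = ((-3 + 6 + (4 - 4)²) + 12)² = ((-3 + 6 + 0²) + 12)² = ((-3 + 6 + 0) + 12)² = (3 + 12)² = 15² = 225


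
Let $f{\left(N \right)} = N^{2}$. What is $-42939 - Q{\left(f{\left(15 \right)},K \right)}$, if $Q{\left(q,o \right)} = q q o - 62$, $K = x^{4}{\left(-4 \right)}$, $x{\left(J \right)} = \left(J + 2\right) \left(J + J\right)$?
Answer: $-3317802877$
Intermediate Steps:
$x{\left(J \right)} = 2 J \left(2 + J\right)$ ($x{\left(J \right)} = \left(2 + J\right) 2 J = 2 J \left(2 + J\right)$)
$K = 65536$ ($K = \left(2 \left(-4\right) \left(2 - 4\right)\right)^{4} = \left(2 \left(-4\right) \left(-2\right)\right)^{4} = 16^{4} = 65536$)
$Q{\left(q,o \right)} = -62 + o q^{2}$ ($Q{\left(q,o \right)} = q^{2} o - 62 = o q^{2} - 62 = -62 + o q^{2}$)
$-42939 - Q{\left(f{\left(15 \right)},K \right)} = -42939 - \left(-62 + 65536 \left(15^{2}\right)^{2}\right) = -42939 - \left(-62 + 65536 \cdot 225^{2}\right) = -42939 - \left(-62 + 65536 \cdot 50625\right) = -42939 - \left(-62 + 3317760000\right) = -42939 - 3317759938 = -3317802877$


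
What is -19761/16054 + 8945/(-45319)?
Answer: -1039151789/727551226 ≈ -1.4283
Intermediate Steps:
-19761/16054 + 8945/(-45319) = -19761*1/16054 + 8945*(-1/45319) = -19761/16054 - 8945/45319 = -1039151789/727551226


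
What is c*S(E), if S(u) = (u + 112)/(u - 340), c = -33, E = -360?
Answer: -2046/175 ≈ -11.691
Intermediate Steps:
S(u) = (112 + u)/(-340 + u)
c*S(E) = -33*(112 - 360)/(-340 - 360) = -33*(-248)/(-700) = -(-33)*(-248)/700 = -33*62/175 = -2046/175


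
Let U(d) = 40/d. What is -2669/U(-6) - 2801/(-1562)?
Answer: 6281477/15620 ≈ 402.14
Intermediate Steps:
-2669/U(-6) - 2801/(-1562) = -2669/(40/(-6)) - 2801/(-1562) = -2669/(40*(-⅙)) - 2801*(-1/1562) = -2669/(-20/3) + 2801/1562 = -2669*(-3/20) + 2801/1562 = 8007/20 + 2801/1562 = 6281477/15620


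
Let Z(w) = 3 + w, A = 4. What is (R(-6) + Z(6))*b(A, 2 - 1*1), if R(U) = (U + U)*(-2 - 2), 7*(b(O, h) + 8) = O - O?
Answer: -456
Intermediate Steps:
b(O, h) = -8 (b(O, h) = -8 + (O - O)/7 = -8 + (1/7)*0 = -8 + 0 = -8)
R(U) = -8*U (R(U) = (2*U)*(-4) = -8*U)
(R(-6) + Z(6))*b(A, 2 - 1*1) = (-8*(-6) + (3 + 6))*(-8) = (48 + 9)*(-8) = 57*(-8) = -456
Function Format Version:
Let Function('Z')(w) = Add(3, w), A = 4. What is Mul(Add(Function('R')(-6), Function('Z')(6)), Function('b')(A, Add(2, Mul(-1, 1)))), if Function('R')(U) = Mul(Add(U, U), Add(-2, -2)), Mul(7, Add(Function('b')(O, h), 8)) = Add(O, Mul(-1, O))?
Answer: -456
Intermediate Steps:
Function('b')(O, h) = -8 (Function('b')(O, h) = Add(-8, Mul(Rational(1, 7), Add(O, Mul(-1, O)))) = Add(-8, Mul(Rational(1, 7), 0)) = Add(-8, 0) = -8)
Function('R')(U) = Mul(-8, U) (Function('R')(U) = Mul(Mul(2, U), -4) = Mul(-8, U))
Mul(Add(Function('R')(-6), Function('Z')(6)), Function('b')(A, Add(2, Mul(-1, 1)))) = Mul(Add(Mul(-8, -6), Add(3, 6)), -8) = Mul(Add(48, 9), -8) = Mul(57, -8) = -456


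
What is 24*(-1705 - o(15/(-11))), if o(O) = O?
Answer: -449760/11 ≈ -40887.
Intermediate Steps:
24*(-1705 - o(15/(-11))) = 24*(-1705 - 15/(-11)) = 24*(-1705 - 15*(-1)/11) = 24*(-1705 - 1*(-15/11)) = 24*(-1705 + 15/11) = 24*(-18740/11) = -449760/11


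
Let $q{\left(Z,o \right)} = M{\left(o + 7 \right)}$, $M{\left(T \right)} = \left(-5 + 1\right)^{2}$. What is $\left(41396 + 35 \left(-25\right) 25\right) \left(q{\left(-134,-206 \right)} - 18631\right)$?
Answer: $-363383415$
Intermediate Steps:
$M{\left(T \right)} = 16$ ($M{\left(T \right)} = \left(-4\right)^{2} = 16$)
$q{\left(Z,o \right)} = 16$
$\left(41396 + 35 \left(-25\right) 25\right) \left(q{\left(-134,-206 \right)} - 18631\right) = \left(41396 + 35 \left(-25\right) 25\right) \left(16 - 18631\right) = \left(41396 - 21875\right) \left(-18615\right) = 19521 \left(-18615\right) = -363383415$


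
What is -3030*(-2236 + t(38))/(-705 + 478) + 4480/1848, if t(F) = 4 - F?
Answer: -999820/33 ≈ -30298.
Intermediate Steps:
-3030*(-2236 + t(38))/(-705 + 478) + 4480/1848 = -3030*(-2236 + (4 - 1*38))/(-705 + 478) + 4480/1848 = -3030/((-227/(-2236 + (4 - 38)))) + 4480*(1/1848) = -3030/((-227/(-2236 - 34))) + 80/33 = -3030/((-227/(-2270))) + 80/33 = -3030/((-227*(-1/2270))) + 80/33 = -3030/1/10 + 80/33 = -3030*10 + 80/33 = -30300 + 80/33 = -999820/33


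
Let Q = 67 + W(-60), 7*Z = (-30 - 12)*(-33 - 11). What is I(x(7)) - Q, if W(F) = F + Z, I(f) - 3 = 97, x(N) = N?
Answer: -171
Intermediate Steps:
Z = 264 (Z = ((-30 - 12)*(-33 - 11))/7 = (-42*(-44))/7 = (⅐)*1848 = 264)
I(f) = 100 (I(f) = 3 + 97 = 100)
W(F) = 264 + F (W(F) = F + 264 = 264 + F)
Q = 271 (Q = 67 + (264 - 60) = 67 + 204 = 271)
I(x(7)) - Q = 100 - 1*271 = 100 - 271 = -171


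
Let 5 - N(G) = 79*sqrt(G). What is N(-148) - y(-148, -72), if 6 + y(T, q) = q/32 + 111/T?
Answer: 14 - 158*I*sqrt(37) ≈ 14.0 - 961.08*I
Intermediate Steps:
N(G) = 5 - 79*sqrt(G)
y(T, q) = -6 + 111/T + q/32 (y(T, q) = -6 + (q/32 + 111/T) = -6 + (111/T + q/32) = -6 + 111/T + q/32)
N(-148) - y(-148, -72) = (5 - 158*I*sqrt(37)) - (-6 + 111/(-148) + (1/32)*(-72)) = (5 - 158*I*sqrt(37)) - (-6 + 111*(-1/148) - 9/4) = (5 - 158*I*sqrt(37)) - (-6 - 3/4 - 9/4) = (5 - 158*I*sqrt(37)) - 1*(-9) = (5 - 158*I*sqrt(37)) + 9 = 14 - 158*I*sqrt(37)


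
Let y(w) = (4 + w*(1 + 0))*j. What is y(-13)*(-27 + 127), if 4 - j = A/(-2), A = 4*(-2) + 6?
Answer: -2700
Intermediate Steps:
A = -2 (A = -8 + 6 = -2)
j = 3 (j = 4 - (-2)/(-2) = 4 - (-2)*(-1)/2 = 4 - 1*1 = 4 - 1 = 3)
y(w) = 12 + 3*w (y(w) = (4 + w*(1 + 0))*3 = (4 + w*1)*3 = (4 + w)*3 = 12 + 3*w)
y(-13)*(-27 + 127) = (12 + 3*(-13))*(-27 + 127) = (12 - 39)*100 = -27*100 = -2700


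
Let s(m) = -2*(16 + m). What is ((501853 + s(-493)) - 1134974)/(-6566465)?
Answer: 632167/6566465 ≈ 0.096272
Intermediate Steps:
s(m) = -32 - 2*m
((501853 + s(-493)) - 1134974)/(-6566465) = ((501853 + (-32 - 2*(-493))) - 1134974)/(-6566465) = ((501853 + (-32 + 986)) - 1134974)*(-1/6566465) = ((501853 + 954) - 1134974)*(-1/6566465) = (502807 - 1134974)*(-1/6566465) = -632167*(-1/6566465) = 632167/6566465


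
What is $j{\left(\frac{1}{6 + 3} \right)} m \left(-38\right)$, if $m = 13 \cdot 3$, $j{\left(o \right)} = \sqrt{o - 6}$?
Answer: $- 494 i \sqrt{53} \approx - 3596.4 i$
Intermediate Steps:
$j{\left(o \right)} = \sqrt{-6 + o}$
$m = 39$
$j{\left(\frac{1}{6 + 3} \right)} m \left(-38\right) = \sqrt{-6 + \frac{1}{6 + 3}} \cdot 39 \left(-38\right) = \sqrt{-6 + \frac{1}{9}} \cdot 39 \left(-38\right) = \sqrt{- \frac{53}{9}} \cdot 39 \left(-38\right) = \frac{i \sqrt{53}}{3} \cdot 39 \left(-38\right) = 13 i \sqrt{53} \left(-38\right) = - 494 i \sqrt{53}$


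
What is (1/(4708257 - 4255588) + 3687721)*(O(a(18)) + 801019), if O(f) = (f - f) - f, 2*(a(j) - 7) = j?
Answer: 191018272401183150/64667 ≈ 2.9539e+12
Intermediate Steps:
a(j) = 7 + j/2
O(f) = -f (O(f) = 0 - f = -f)
(1/(4708257 - 4255588) + 3687721)*(O(a(18)) + 801019) = (1/(4708257 - 4255588) + 3687721)*(-(7 + (½)*18) + 801019) = (1/452669 + 3687721)*(-(7 + 9) + 801019) = (1/452669 + 3687721)*(-1*16 + 801019) = 1669316977350*(-16 + 801019)/452669 = (1669316977350/452669)*801003 = 191018272401183150/64667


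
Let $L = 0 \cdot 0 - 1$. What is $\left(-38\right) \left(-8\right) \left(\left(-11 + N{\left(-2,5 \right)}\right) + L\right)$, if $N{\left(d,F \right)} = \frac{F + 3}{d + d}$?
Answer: $-4256$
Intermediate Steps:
$L = -1$ ($L = 0 - 1 = -1$)
$N{\left(d,F \right)} = \frac{3 + F}{2 d}$
$\left(-38\right) \left(-8\right) \left(\left(-11 + N{\left(-2,5 \right)}\right) + L\right) = \left(-38\right) \left(-8\right) \left(\left(-11 + \frac{3 + 5}{2 \left(-2\right)}\right) - 1\right) = 304 \left(\left(-11 + \frac{1}{2} \left(- \frac{1}{2}\right) 8\right) - 1\right) = 304 \left(\left(-11 - 2\right) - 1\right) = 304 \left(-13 - 1\right) = 304 \left(-14\right) = -4256$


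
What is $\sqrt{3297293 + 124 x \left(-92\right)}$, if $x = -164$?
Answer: $9 \sqrt{63805} \approx 2273.4$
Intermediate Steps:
$\sqrt{3297293 + 124 x \left(-92\right)} = \sqrt{3297293 + 124 \left(-164\right) \left(-92\right)} = \sqrt{3297293 - -1870912} = \sqrt{3297293 + 1870912} = \sqrt{5168205} = 9 \sqrt{63805}$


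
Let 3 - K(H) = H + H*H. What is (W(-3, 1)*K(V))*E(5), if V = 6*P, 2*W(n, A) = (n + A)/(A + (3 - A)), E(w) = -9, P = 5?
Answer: -2781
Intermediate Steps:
W(n, A) = A/6 + n/6 (W(n, A) = ((n + A)/(A + (3 - A)))/2 = ((A + n)/3)/2 = ((A + n)*(⅓))/2 = (A/3 + n/3)/2 = A/6 + n/6)
V = 30 (V = 6*5 = 30)
K(H) = 3 - H - H² (K(H) = 3 - (H + H*H) = 3 - (H + H²) = 3 + (-H - H²) = 3 - H - H²)
(W(-3, 1)*K(V))*E(5) = (((⅙)*1 + (⅙)*(-3))*(3 - 1*30 - 1*30²))*(-9) = ((⅙ - ½)*(3 - 30 - 1*900))*(-9) = -(3 - 30 - 900)/3*(-9) = -⅓*(-927)*(-9) = 309*(-9) = -2781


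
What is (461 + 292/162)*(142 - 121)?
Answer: 262409/27 ≈ 9718.8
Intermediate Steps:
(461 + 292/162)*(142 - 121) = (461 + 292*(1/162))*21 = (461 + 146/81)*21 = (37487/81)*21 = 262409/27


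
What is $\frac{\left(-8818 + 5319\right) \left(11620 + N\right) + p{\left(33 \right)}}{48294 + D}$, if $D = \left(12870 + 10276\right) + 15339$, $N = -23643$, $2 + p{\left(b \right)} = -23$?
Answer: $\frac{42068452}{86779} \approx 484.78$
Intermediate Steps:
$p{\left(b \right)} = -25$ ($p{\left(b \right)} = -2 - 23 = -25$)
$D = 38485$ ($D = 23146 + 15339 = 38485$)
$\frac{\left(-8818 + 5319\right) \left(11620 + N\right) + p{\left(33 \right)}}{48294 + D} = \frac{\left(-8818 + 5319\right) \left(11620 - 23643\right) - 25}{48294 + 38485} = \frac{\left(-3499\right) \left(-12023\right) - 25}{86779} = \left(42068477 - 25\right) \frac{1}{86779} = 42068452 \cdot \frac{1}{86779} = \frac{42068452}{86779}$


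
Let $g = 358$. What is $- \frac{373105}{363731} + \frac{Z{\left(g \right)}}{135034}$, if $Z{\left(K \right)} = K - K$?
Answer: $- \frac{373105}{363731} \approx -1.0258$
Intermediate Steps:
$Z{\left(K \right)} = 0$
$- \frac{373105}{363731} + \frac{Z{\left(g \right)}}{135034} = - \frac{373105}{363731} + \frac{0}{135034} = \left(-373105\right) \frac{1}{363731} + 0 \cdot \frac{1}{135034} = - \frac{373105}{363731} + 0 = - \frac{373105}{363731}$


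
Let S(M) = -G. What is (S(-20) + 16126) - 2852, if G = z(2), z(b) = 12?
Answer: 13262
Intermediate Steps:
G = 12
S(M) = -12 (S(M) = -1*12 = -12)
(S(-20) + 16126) - 2852 = (-12 + 16126) - 2852 = 16114 - 2852 = 13262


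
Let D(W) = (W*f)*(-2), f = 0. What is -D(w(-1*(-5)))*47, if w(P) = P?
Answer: 0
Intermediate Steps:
D(W) = 0 (D(W) = (W*0)*(-2) = 0*(-2) = 0)
-D(w(-1*(-5)))*47 = -1*0*47 = 0*47 = 0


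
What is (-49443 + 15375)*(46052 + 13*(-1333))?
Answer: -978535164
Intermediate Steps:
(-49443 + 15375)*(46052 + 13*(-1333)) = -34068*(46052 - 17329) = -34068*28723 = -978535164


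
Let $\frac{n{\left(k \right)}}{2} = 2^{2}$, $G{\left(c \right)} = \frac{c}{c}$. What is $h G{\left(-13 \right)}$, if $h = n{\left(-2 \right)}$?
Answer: $8$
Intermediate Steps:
$G{\left(c \right)} = 1$
$n{\left(k \right)} = 8$ ($n{\left(k \right)} = 2 \cdot 2^{2} = 2 \cdot 4 = 8$)
$h = 8$
$h G{\left(-13 \right)} = 8 \cdot 1 = 8$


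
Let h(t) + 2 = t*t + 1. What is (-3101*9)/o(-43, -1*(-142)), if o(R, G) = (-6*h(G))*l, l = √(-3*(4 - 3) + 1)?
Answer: -3101*I*√2/26884 ≈ -0.16313*I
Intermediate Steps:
h(t) = -1 + t² (h(t) = -2 + (t*t + 1) = -2 + (t² + 1) = -2 + (1 + t²) = -1 + t²)
l = I*√2 (l = √(-3*1 + 1) = √(-3 + 1) = √(-2) = I*√2 ≈ 1.4142*I)
o(R, G) = I*√2*(6 - 6*G²) (o(R, G) = (-6*(-1 + G²))*(I*√2) = (6 - 6*G²)*(I*√2) = I*√2*(6 - 6*G²))
(-3101*9)/o(-43, -1*(-142)) = (-3101*9)/((6*I*√2*(1 - (-1*(-142))²))) = -27909*(-I*√2/(12*(1 - 1*142²))) = -27909*(-I*√2/(12*(1 - 1*20164))) = -27909*(-I*√2/(12*(1 - 20164))) = -27909*I*√2/241956 = -3101*I*√2/26884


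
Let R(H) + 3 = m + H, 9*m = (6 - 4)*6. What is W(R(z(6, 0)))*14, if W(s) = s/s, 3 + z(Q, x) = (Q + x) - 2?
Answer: 14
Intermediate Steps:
z(Q, x) = -5 + Q + x (z(Q, x) = -3 + ((Q + x) - 2) = -3 + (-2 + Q + x) = -5 + Q + x)
m = 4/3 (m = ((6 - 4)*6)/9 = (2*6)/9 = (⅑)*12 = 4/3 ≈ 1.3333)
R(H) = -5/3 + H (R(H) = -3 + (4/3 + H) = -5/3 + H)
W(s) = 1
W(R(z(6, 0)))*14 = 1*14 = 14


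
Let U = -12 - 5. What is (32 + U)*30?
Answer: 450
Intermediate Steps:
U = -17
(32 + U)*30 = (32 - 17)*30 = 15*30 = 450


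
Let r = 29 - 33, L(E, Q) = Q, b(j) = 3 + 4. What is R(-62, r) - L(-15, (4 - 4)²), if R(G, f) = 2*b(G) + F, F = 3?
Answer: 17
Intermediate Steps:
b(j) = 7
r = -4
R(G, f) = 17 (R(G, f) = 2*7 + 3 = 14 + 3 = 17)
R(-62, r) - L(-15, (4 - 4)²) = 17 - (4 - 4)² = 17 - 1*0² = 17 - 1*0 = 17 + 0 = 17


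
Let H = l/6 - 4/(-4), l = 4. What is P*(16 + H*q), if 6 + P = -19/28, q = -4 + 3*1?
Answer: -8041/84 ≈ -95.726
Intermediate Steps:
q = -1 (q = -4 + 3 = -1)
H = 5/3 (H = 4/6 - 4/(-4) = 4*(1/6) - 4*(-1/4) = 2/3 + 1 = 5/3 ≈ 1.6667)
P = -187/28 (P = -6 - 19/28 = -187/28 ≈ -6.6786)
P*(16 + H*q) = -187*(16 + (5/3)*(-1))/28 = -187*(16 - 5/3)/28 = -187/28*43/3 = -8041/84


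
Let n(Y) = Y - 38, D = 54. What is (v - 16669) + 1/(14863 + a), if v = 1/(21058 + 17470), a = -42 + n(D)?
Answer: -9528666039819/571639936 ≈ -16669.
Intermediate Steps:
n(Y) = -38 + Y
a = -26 (a = -42 + (-38 + 54) = -42 + 16 = -26)
v = 1/38528 ≈ 2.5955e-5
(v - 16669) + 1/(14863 + a) = (1/38528 - 16669) + 1/(14863 - 26) = -642223231/38528 + 1/14837 = -9528666039819/571639936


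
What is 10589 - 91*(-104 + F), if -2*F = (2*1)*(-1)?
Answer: 19962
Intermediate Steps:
F = 1 (F = -2*1*(-1)/2 = -(-1) = -1/2*(-2) = 1)
10589 - 91*(-104 + F) = 10589 - 91*(-104 + 1) = 10589 - 91*(-103) = 10589 + 9373 = 19962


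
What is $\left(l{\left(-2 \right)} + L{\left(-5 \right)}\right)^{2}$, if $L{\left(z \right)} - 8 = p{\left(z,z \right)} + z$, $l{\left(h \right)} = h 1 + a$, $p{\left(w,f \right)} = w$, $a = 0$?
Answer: $16$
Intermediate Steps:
$l{\left(h \right)} = h$ ($l{\left(h \right)} = h 1 + 0 = h + 0 = h$)
$L{\left(z \right)} = 8 + 2 z$ ($L{\left(z \right)} = 8 + \left(z + z\right) = 8 + 2 z$)
$\left(l{\left(-2 \right)} + L{\left(-5 \right)}\right)^{2} = \left(-2 + \left(8 + 2 \left(-5\right)\right)\right)^{2} = \left(-2 + \left(8 - 10\right)\right)^{2} = \left(-2 - 2\right)^{2} = \left(-4\right)^{2} = 16$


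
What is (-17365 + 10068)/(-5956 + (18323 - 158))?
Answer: -7297/12209 ≈ -0.59767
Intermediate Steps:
(-17365 + 10068)/(-5956 + (18323 - 158)) = -7297/(-5956 + 18165) = -7297/12209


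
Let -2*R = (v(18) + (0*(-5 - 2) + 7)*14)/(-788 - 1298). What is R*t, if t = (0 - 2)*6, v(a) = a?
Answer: -348/1043 ≈ -0.33365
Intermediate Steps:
R = 29/1043 (R = -(18 + (0*(-5 - 2) + 7)*14)/(2*(-788 - 1298)) = -(18 + (0*(-7) + 7)*14)/(2*(-2086)) = -(18 + (0 + 7)*14)*(-1)/(2*2086) = -(18 + 7*14)*(-1)/(2*2086) = -(18 + 98)*(-1)/(2*2086) = -58*(-1)/2086 = -1/2*(-58/1043) = 29/1043 ≈ 0.027804)
t = -12 (t = -2*6 = -12)
R*t = (29/1043)*(-12) = -348/1043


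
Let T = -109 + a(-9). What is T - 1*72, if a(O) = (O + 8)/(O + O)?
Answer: -3257/18 ≈ -180.94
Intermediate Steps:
a(O) = (8 + O)/(2*O) (a(O) = (8 + O)/((2*O)) = (8 + O)*(1/(2*O)) = (8 + O)/(2*O))
T = -1961/18 (T = -109 + (1/2)*(8 - 9)/(-9) = -109 + (1/2)*(-1/9)*(-1) = -109 + 1/18 = -1961/18 ≈ -108.94)
T - 1*72 = -1961/18 - 1*72 = -1961/18 - 72 = -3257/18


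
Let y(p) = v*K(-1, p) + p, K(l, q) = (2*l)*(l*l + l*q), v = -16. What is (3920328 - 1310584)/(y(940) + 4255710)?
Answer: 1304872/2113301 ≈ 0.61746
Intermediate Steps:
K(l, q) = 2*l*(l² + l*q) (K(l, q) = (2*l)*(l² + l*q) = 2*l*(l² + l*q))
y(p) = 32 - 31*p (y(p) = -32*(-1)²*(-1 + p) + p = -32*(-1 + p) + p = -16*(-2 + 2*p) + p = (32 - 32*p) + p = 32 - 31*p)
(3920328 - 1310584)/(y(940) + 4255710) = (3920328 - 1310584)/((32 - 31*940) + 4255710) = 2609744/((32 - 29140) + 4255710) = 2609744/(-29108 + 4255710) = 2609744/4226602 = 2609744*(1/4226602) = 1304872/2113301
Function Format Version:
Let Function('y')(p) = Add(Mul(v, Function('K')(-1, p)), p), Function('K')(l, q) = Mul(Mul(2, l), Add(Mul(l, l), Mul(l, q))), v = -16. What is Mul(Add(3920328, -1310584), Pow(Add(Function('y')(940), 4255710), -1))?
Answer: Rational(1304872, 2113301) ≈ 0.61746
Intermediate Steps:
Function('K')(l, q) = Mul(2, l, Add(Pow(l, 2), Mul(l, q))) (Function('K')(l, q) = Mul(Mul(2, l), Add(Pow(l, 2), Mul(l, q))) = Mul(2, l, Add(Pow(l, 2), Mul(l, q))))
Function('y')(p) = Add(32, Mul(-31, p)) (Function('y')(p) = Add(Mul(-16, Mul(2, Pow(-1, 2), Add(-1, p))), p) = Add(Mul(-16, Mul(2, 1, Add(-1, p))), p) = Add(Mul(-16, Add(-2, Mul(2, p))), p) = Add(Add(32, Mul(-32, p)), p) = Add(32, Mul(-31, p)))
Mul(Add(3920328, -1310584), Pow(Add(Function('y')(940), 4255710), -1)) = Mul(Add(3920328, -1310584), Pow(Add(Add(32, Mul(-31, 940)), 4255710), -1)) = Mul(2609744, Pow(Add(Add(32, -29140), 4255710), -1)) = Mul(2609744, Pow(Add(-29108, 4255710), -1)) = Mul(2609744, Pow(4226602, -1)) = Mul(2609744, Rational(1, 4226602)) = Rational(1304872, 2113301)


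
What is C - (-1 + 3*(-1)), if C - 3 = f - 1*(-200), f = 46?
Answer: 253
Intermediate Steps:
C = 249 (C = 3 + (46 - 1*(-200)) = 3 + (46 + 200) = 3 + 246 = 249)
C - (-1 + 3*(-1)) = 249 - (-1 + 3*(-1)) = 249 - (-1 - 3) = 249 - 1*(-4) = 249 + 4 = 253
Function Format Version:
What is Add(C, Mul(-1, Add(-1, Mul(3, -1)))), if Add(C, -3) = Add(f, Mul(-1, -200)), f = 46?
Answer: 253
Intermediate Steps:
C = 249 (C = Add(3, Add(46, Mul(-1, -200))) = Add(3, Add(46, 200)) = Add(3, 246) = 249)
Add(C, Mul(-1, Add(-1, Mul(3, -1)))) = Add(249, Mul(-1, Add(-1, Mul(3, -1)))) = Add(249, Mul(-1, Add(-1, -3))) = Add(249, Mul(-1, -4)) = Add(249, 4) = 253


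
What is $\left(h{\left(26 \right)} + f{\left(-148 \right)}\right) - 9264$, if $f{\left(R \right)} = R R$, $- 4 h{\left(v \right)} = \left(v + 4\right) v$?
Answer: $12445$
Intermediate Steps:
$h{\left(v \right)} = - \frac{v \left(4 + v\right)}{4}$ ($h{\left(v \right)} = - \frac{\left(v + 4\right) v}{4} = - \frac{\left(4 + v\right) v}{4} = - \frac{v \left(4 + v\right)}{4}$)
$f{\left(R \right)} = R^{2}$
$\left(h{\left(26 \right)} + f{\left(-148 \right)}\right) - 9264 = \left(\left(- \frac{1}{4}\right) 26 \left(4 + 26\right) + \left(-148\right)^{2}\right) - 9264 = \left(\left(- \frac{1}{4}\right) 26 \cdot 30 + 21904\right) - 9264 = \left(-195 + 21904\right) - 9264 = 21709 - 9264 = 12445$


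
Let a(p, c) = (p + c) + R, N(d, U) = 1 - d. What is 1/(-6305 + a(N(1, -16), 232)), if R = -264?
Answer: -1/6337 ≈ -0.00015780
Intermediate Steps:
a(p, c) = -264 + c + p (a(p, c) = (p + c) - 264 = (c + p) - 264 = -264 + c + p)
1/(-6305 + a(N(1, -16), 232)) = 1/(-6305 + (-264 + 232 + (1 - 1*1))) = 1/(-6305 + (-264 + 232 + (1 - 1))) = 1/(-6305 + (-264 + 232 + 0)) = 1/(-6305 - 32) = 1/(-6337) = -1/6337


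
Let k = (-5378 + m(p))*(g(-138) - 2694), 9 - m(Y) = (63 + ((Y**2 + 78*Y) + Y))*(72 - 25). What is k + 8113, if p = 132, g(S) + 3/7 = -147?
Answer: 26202625651/7 ≈ 3.7432e+9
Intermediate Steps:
g(S) = -1032/7 (g(S) = -3/7 - 147 = -1032/7)
m(Y) = -2952 - 3713*Y - 47*Y**2 (m(Y) = 9 - (63 + ((Y**2 + 78*Y) + Y))*(72 - 25) = 9 - (63 + (Y**2 + 79*Y))*47 = 9 - (63 + Y**2 + 79*Y)*47 = 9 - (2961 + 47*Y**2 + 3713*Y) = 9 + (-2961 - 3713*Y - 47*Y**2) = -2952 - 3713*Y - 47*Y**2)
k = 26202568860/7 (k = (-5378 + (-2952 - 3713*132 - 47*132**2))*(-1032/7 - 2694) = (-5378 + (-2952 - 490116 - 47*17424))*(-19890/7) = (-5378 + (-2952 - 490116 - 818928))*(-19890/7) = (-5378 - 1311996)*(-19890/7) = -1317374*(-19890/7) = 26202568860/7 ≈ 3.7432e+9)
k + 8113 = 26202568860/7 + 8113 = 26202625651/7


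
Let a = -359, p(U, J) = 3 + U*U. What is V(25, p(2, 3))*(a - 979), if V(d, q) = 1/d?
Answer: -1338/25 ≈ -53.520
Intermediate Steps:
p(U, J) = 3 + U**2
V(25, p(2, 3))*(a - 979) = (-359 - 979)/25 = (1/25)*(-1338) = -1338/25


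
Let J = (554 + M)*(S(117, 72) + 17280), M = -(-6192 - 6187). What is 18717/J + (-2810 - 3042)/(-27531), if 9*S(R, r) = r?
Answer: 121501795/571385688 ≈ 0.21264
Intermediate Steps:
S(R, r) = r/9
M = 12379 (M = -1*(-12379) = 12379)
J = 223585704 (J = (554 + 12379)*((⅑)*72 + 17280) = 12933*(8 + 17280) = 12933*17288 = 223585704)
18717/J + (-2810 - 3042)/(-27531) = 18717/223585704 + (-2810 - 3042)/(-27531) = 18717*(1/223585704) - 5852*(-1/27531) = 6239/74528568 + 44/207 = 121501795/571385688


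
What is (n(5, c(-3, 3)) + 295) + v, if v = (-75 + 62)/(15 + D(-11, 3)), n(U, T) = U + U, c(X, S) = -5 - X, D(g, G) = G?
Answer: 5477/18 ≈ 304.28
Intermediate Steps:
n(U, T) = 2*U
v = -13/18 (v = (-75 + 62)/(15 + 3) = -13/18 ≈ -0.72222)
(n(5, c(-3, 3)) + 295) + v = (2*5 + 295) - 13/18 = (10 + 295) - 13/18 = 305 - 13/18 = 5477/18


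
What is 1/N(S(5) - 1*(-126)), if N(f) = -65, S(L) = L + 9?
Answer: -1/65 ≈ -0.015385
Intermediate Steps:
S(L) = 9 + L
1/N(S(5) - 1*(-126)) = 1/(-65) = -1/65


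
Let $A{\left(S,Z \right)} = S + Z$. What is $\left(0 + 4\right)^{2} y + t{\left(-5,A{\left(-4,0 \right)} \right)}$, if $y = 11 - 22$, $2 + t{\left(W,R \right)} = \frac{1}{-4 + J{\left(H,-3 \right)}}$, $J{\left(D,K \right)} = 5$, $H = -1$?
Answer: $-177$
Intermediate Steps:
$t{\left(W,R \right)} = -1$ ($t{\left(W,R \right)} = -2 + \frac{1}{-4 + 5} = -2 + 1^{-1} = -2 + 1 = -1$)
$y = -11$
$\left(0 + 4\right)^{2} y + t{\left(-5,A{\left(-4,0 \right)} \right)} = \left(0 + 4\right)^{2} \left(-11\right) - 1 = 4^{2} \left(-11\right) - 1 = 16 \left(-11\right) - 1 = -176 - 1 = -177$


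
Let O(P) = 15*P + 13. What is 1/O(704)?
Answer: 1/10573 ≈ 9.4581e-5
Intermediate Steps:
O(P) = 13 + 15*P
1/O(704) = 1/(13 + 15*704) = 1/(13 + 10560) = 1/10573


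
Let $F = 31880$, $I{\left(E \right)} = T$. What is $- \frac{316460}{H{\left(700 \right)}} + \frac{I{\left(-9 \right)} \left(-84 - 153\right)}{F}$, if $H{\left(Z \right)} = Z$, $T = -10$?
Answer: $- \frac{50435429}{111580} \approx -452.01$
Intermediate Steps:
$I{\left(E \right)} = -10$
$- \frac{316460}{H{\left(700 \right)}} + \frac{I{\left(-9 \right)} \left(-84 - 153\right)}{F} = - \frac{316460}{700} + \frac{\left(-10\right) \left(-84 - 153\right)}{31880} = \left(-316460\right) \frac{1}{700} + \left(-10\right) \left(-237\right) \frac{1}{31880} = - \frac{15823}{35} + 2370 \cdot \frac{1}{31880} = - \frac{15823}{35} + \frac{237}{3188} = - \frac{50435429}{111580}$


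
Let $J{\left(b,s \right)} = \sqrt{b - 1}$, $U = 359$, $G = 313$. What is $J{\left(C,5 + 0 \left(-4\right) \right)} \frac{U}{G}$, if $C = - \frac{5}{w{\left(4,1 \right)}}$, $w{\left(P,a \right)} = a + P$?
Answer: $\frac{359 i \sqrt{2}}{313} \approx 1.6221 i$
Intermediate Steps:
$w{\left(P,a \right)} = P + a$
$C = -1$ ($C = - \frac{5}{4 + 1} = - \frac{5}{5} = \left(-5\right) \frac{1}{5} = -1$)
$J{\left(b,s \right)} = \sqrt{-1 + b}$
$J{\left(C,5 + 0 \left(-4\right) \right)} \frac{U}{G} = \sqrt{-1 - 1} \cdot \frac{359}{313} = \sqrt{-2} \cdot 359 \cdot \frac{1}{313} = i \sqrt{2} \cdot \frac{359}{313} = \frac{359 i \sqrt{2}}{313}$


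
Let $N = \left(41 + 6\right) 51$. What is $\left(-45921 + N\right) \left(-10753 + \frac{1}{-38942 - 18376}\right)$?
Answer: $\frac{4470933660570}{9553} \approx 4.6801 \cdot 10^{8}$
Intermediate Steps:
$N = 2397$ ($N = 47 \cdot 51 = 2397$)
$\left(-45921 + N\right) \left(-10753 + \frac{1}{-38942 - 18376}\right) = \left(-45921 + 2397\right) \left(-10753 + \frac{1}{-38942 - 18376}\right) = - 43524 \left(-10753 + \frac{1}{-57318}\right) = - 43524 \left(-10753 - \frac{1}{57318}\right) = \left(-43524\right) \left(- \frac{616340455}{57318}\right) = \frac{4470933660570}{9553}$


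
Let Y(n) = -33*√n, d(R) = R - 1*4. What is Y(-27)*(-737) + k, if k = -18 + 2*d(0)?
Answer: -26 + 72963*I*√3 ≈ -26.0 + 1.2638e+5*I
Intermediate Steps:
d(R) = -4 + R (d(R) = R - 4 = -4 + R)
k = -26 (k = -18 + 2*(-4 + 0) = -18 + 2*(-4) = -18 - 8 = -26)
Y(-27)*(-737) + k = -99*I*√3*(-737) - 26 = 72963*I*√3 - 26 = -26 + 72963*I*√3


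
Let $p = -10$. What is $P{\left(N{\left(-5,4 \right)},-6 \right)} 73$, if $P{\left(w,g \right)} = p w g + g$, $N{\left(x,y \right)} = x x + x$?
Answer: $87162$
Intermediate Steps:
$N{\left(x,y \right)} = x + x^{2}$ ($N{\left(x,y \right)} = x^{2} + x = x + x^{2}$)
$P{\left(w,g \right)} = g - 10 g w$ ($P{\left(w,g \right)} = - 10 w g + g = - 10 g w + g = g - 10 g w$)
$P{\left(N{\left(-5,4 \right)},-6 \right)} 73 = - 6 \left(1 - 10 \left(- 5 \left(1 - 5\right)\right)\right) 73 = - 6 \left(1 - 10 \left(\left(-5\right) \left(-4\right)\right)\right) 73 = - 6 \left(1 - 200\right) 73 = \left(-6\right) \left(-199\right) 73 = 1194 \cdot 73 = 87162$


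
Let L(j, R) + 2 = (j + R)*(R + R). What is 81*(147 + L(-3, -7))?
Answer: 23085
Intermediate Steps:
L(j, R) = -2 + 2*R*(R + j) (L(j, R) = -2 + (j + R)*(R + R) = -2 + (R + j)*(2*R) = -2 + 2*R*(R + j))
81*(147 + L(-3, -7)) = 81*(147 + (-2 + 2*(-7)² + 2*(-7)*(-3))) = 81*(147 + (-2 + 2*49 + 42)) = 81*(147 + (-2 + 98 + 42)) = 81*(147 + 138) = 81*285 = 23085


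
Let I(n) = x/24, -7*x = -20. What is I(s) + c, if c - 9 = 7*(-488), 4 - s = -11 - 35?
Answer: -143089/42 ≈ -3406.9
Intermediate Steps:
x = 20/7 (x = -⅐*(-20) = 20/7 ≈ 2.8571)
s = 50 (s = 4 - (-11 - 35) = 4 - 1*(-46) = 4 + 46 = 50)
I(n) = 5/42 (I(n) = (20/7)/24 = (20/7)*(1/24) = 5/42)
c = -3407 (c = 9 + 7*(-488) = 9 - 3416 = -3407)
I(s) + c = 5/42 - 3407 = -143089/42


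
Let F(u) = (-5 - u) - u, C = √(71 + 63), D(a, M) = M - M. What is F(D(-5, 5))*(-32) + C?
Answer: 160 + √134 ≈ 171.58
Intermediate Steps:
D(a, M) = 0
C = √134 ≈ 11.576
F(u) = -5 - 2*u
F(D(-5, 5))*(-32) + C = (-5 - 2*0)*(-32) + √134 = (-5 + 0)*(-32) + √134 = -5*(-32) + √134 = 160 + √134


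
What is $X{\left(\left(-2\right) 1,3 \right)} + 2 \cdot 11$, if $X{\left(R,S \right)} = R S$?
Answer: $16$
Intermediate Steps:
$X{\left(\left(-2\right) 1,3 \right)} + 2 \cdot 11 = \left(-2\right) 1 \cdot 3 + 2 \cdot 11 = \left(-2\right) 3 + 22 = -6 + 22 = 16$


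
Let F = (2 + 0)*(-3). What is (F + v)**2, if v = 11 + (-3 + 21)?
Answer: 529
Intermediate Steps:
v = 29 (v = 11 + 18 = 29)
F = -6 (F = 2*(-3) = -6)
(F + v)**2 = (-6 + 29)**2 = 23**2 = 529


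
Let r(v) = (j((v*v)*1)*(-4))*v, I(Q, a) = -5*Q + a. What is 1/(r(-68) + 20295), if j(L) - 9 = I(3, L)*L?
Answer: 1/5796891095 ≈ 1.7251e-10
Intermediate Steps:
I(Q, a) = a - 5*Q
j(L) = 9 + L*(-15 + L) (j(L) = 9 + (L - 5*3)*L = 9 + (L - 15)*L = 9 + (-15 + L)*L = 9 + L*(-15 + L))
r(v) = v*(-36 - 4*v²*(-15 + v²)) (r(v) = ((9 + ((v*v)*1)*(-15 + (v*v)*1))*(-4))*v = ((9 + (v²*1)*(-15 + v²*1))*(-4))*v = ((9 + v²*(-15 + v²))*(-4))*v = (-36 - 4*v²*(-15 + v²))*v = v*(-36 - 4*v²*(-15 + v²)))
1/(r(-68) + 20295) = 1/(4*(-68)*(-9 - 1*(-68)⁴ + 15*(-68)²) + 20295) = 1/(4*(-68)*(-9 - 1*21381376 + 15*4624) + 20295) = 1/(4*(-68)*(-9 - 21381376 + 69360) + 20295) = 1/(4*(-68)*(-21312025) + 20295) = 1/(5796870800 + 20295) = 1/5796891095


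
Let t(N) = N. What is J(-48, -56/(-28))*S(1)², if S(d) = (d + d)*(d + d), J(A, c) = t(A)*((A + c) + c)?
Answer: 33792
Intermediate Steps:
J(A, c) = A*(A + 2*c) (J(A, c) = A*((A + c) + c) = A*(A + 2*c))
S(d) = 4*d² (S(d) = (2*d)*(2*d) = 4*d²)
J(-48, -56/(-28))*S(1)² = (-48*(-48 + 2*(-56/(-28))))*(4*1²)² = (-48*(-48 + 2*(-56*(-1/28))))*(4*1)² = -48*(-48 + 2*2)*4² = -48*(-48 + 4)*16 = -48*(-44)*16 = 2112*16 = 33792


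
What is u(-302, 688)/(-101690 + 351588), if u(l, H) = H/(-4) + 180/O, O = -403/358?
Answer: -66878/50354447 ≈ -0.0013281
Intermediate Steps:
O = -403/358 (O = -403*1/358 = -403/358 ≈ -1.1257)
u(l, H) = -64440/403 - H/4 (u(l, H) = H/(-4) + 180/(-403/358) = H*(-1/4) + 180*(-358/403) = -H/4 - 64440/403 = -64440/403 - H/4)
u(-302, 688)/(-101690 + 351588) = (-64440/403 - 1/4*688)/(-101690 + 351588) = (-64440/403 - 172)/249898 = -133756/403*1/249898 = -66878/50354447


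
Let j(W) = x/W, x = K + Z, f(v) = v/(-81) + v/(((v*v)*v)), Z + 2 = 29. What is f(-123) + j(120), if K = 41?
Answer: 946433/453870 ≈ 2.0853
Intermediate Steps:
Z = 27 (Z = -2 + 29 = 27)
f(v) = v**(-2) - v/81 (f(v) = v*(-1/81) + v/((v**2*v)) = -v/81 + v/(v**3) = -v/81 + v/v**3 = -v/81 + v**(-2) = v**(-2) - v/81)
x = 68 (x = 41 + 27 = 68)
j(W) = 68/W
f(-123) + j(120) = ((-123)**(-2) - 1/81*(-123)) + 68/120 = (1/15129 + 41/27) + 68*(1/120) = 68924/45387 + 17/30 = 946433/453870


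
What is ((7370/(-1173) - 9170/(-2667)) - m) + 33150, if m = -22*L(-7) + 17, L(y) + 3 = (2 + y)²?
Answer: 1669178109/49657 ≈ 33614.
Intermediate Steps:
L(y) = -3 + (2 + y)²
m = -467 (m = -22*(-3 + (2 - 7)²) + 17 = -22*(-3 + (-5)²) + 17 = -22*(-3 + 25) + 17 = -22*22 + 17 = -484 + 17 = -467)
((7370/(-1173) - 9170/(-2667)) - m) + 33150 = ((7370/(-1173) - 9170/(-2667)) - 1*(-467)) + 33150 = ((7370*(-1/1173) - 9170*(-1/2667)) + 467) + 33150 = ((-7370/1173 + 1310/381) + 467) + 33150 = (-141260/49657 + 467) + 33150 = 23048559/49657 + 33150 = 1669178109/49657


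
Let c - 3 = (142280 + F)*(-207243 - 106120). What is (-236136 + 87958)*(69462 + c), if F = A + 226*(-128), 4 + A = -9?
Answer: 5262716459583376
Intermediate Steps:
A = -13 (A = -4 - 9 = -13)
F = -28941 (F = -13 + 226*(-128) = -13 - 28928 = -28941)
c = -35516249054 (c = 3 + (142280 - 28941)*(-207243 - 106120) = 3 + 113339*(-313363) = 3 - 35516249057 = -35516249054)
(-236136 + 87958)*(69462 + c) = (-236136 + 87958)*(69462 - 35516249054) = -148178*(-35516179592) = 5262716459583376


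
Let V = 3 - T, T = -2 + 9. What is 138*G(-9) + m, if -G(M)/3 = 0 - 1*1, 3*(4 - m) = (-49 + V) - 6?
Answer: 1313/3 ≈ 437.67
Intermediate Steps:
T = 7
V = -4 (V = 3 - 1*7 = 3 - 7 = -4)
m = 71/3 (m = 4 - ((-49 - 4) - 6)/3 = 4 - (-53 - 6)/3 = 4 - ⅓*(-59) = 4 + 59/3 = 71/3 ≈ 23.667)
G(M) = 3 (G(M) = -3*(0 - 1*1) = -3*(0 - 1) = -3*(-1) = 3)
138*G(-9) + m = 138*3 + 71/3 = 414 + 71/3 = 1313/3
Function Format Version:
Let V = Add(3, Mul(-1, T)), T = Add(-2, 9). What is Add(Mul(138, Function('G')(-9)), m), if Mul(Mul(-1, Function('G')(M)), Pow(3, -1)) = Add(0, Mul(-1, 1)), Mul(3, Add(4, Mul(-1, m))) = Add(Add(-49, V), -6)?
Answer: Rational(1313, 3) ≈ 437.67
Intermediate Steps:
T = 7
V = -4 (V = Add(3, Mul(-1, 7)) = Add(3, -7) = -4)
m = Rational(71, 3) (m = Add(4, Mul(Rational(-1, 3), Add(Add(-49, -4), -6))) = Add(4, Mul(Rational(-1, 3), Add(-53, -6))) = Add(4, Mul(Rational(-1, 3), -59)) = Add(4, Rational(59, 3)) = Rational(71, 3) ≈ 23.667)
Function('G')(M) = 3 (Function('G')(M) = Mul(-3, Add(0, Mul(-1, 1))) = Mul(-3, Add(0, -1)) = Mul(-3, -1) = 3)
Add(Mul(138, Function('G')(-9)), m) = Add(Mul(138, 3), Rational(71, 3)) = Add(414, Rational(71, 3)) = Rational(1313, 3)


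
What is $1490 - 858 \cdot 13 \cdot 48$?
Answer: $-533902$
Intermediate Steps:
$1490 - 858 \cdot 13 \cdot 48 = 1490 - 535392 = -533902$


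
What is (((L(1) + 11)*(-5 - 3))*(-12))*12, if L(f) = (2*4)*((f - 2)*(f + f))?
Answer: -5760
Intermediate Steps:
L(f) = 16*f*(-2 + f) (L(f) = 8*((-2 + f)*(2*f)) = 8*(2*f*(-2 + f)) = 16*f*(-2 + f))
(((L(1) + 11)*(-5 - 3))*(-12))*12 = (((16*1*(-2 + 1) + 11)*(-5 - 3))*(-12))*12 = (((16*1*(-1) + 11)*(-8))*(-12))*12 = (((-16 + 11)*(-8))*(-12))*12 = (-5*(-8)*(-12))*12 = (40*(-12))*12 = -480*12 = -5760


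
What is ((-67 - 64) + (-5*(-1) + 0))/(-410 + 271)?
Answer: 126/139 ≈ 0.90648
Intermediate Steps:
((-67 - 64) + (-5*(-1) + 0))/(-410 + 271) = (-131 + (5 + 0))/(-139) = (-131 + 5)*(-1/139) = -126*(-1/139) = 126/139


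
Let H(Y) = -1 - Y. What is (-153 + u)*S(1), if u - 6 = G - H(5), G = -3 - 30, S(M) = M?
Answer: -174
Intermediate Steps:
G = -33
u = -21 (u = 6 + (-33 - (-1 - 1*5)) = 6 + (-33 - (-1 - 5)) = 6 + (-33 - 1*(-6)) = 6 + (-33 + 6) = 6 - 27 = -21)
(-153 + u)*S(1) = (-153 - 21)*1 = -174*1 = -174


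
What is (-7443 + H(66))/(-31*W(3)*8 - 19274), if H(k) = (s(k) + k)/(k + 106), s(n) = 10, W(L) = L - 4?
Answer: 160015/409059 ≈ 0.39118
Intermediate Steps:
W(L) = -4 + L
H(k) = (10 + k)/(106 + k) (H(k) = (10 + k)/(k + 106) = (10 + k)/(106 + k))
(-7443 + H(66))/(-31*W(3)*8 - 19274) = (-7443 + (10 + 66)/(106 + 66))/(-31*(-4 + 3)*8 - 19274) = (-7443 + 76/172)/(-31*(-1)*8 - 19274) = (-7443 + (1/172)*76)/(31*8 - 19274) = (-7443 + 19/43)/(248 - 19274) = -320030/43/(-19026) = -320030/43*(-1/19026) = 160015/409059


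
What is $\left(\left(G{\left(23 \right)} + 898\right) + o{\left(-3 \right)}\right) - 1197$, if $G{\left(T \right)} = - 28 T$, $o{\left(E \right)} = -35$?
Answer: $-978$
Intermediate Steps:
$\left(\left(G{\left(23 \right)} + 898\right) + o{\left(-3 \right)}\right) - 1197 = \left(\left(\left(-28\right) 23 + 898\right) - 35\right) - 1197 = \left(\left(-644 + 898\right) - 35\right) - 1197 = \left(254 - 35\right) - 1197 = 219 - 1197 = -978$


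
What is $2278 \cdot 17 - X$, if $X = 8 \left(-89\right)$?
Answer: $39438$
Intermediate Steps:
$X = -712$
$2278 \cdot 17 - X = 2278 \cdot 17 - -712 = 38726 + 712 = 39438$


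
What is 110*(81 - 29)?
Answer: 5720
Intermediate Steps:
110*(81 - 29) = 110*52 = 5720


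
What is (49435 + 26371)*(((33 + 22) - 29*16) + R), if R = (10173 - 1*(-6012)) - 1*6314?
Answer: 717276372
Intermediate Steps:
R = 9871 (R = (10173 + 6012) - 6314 = 16185 - 6314 = 9871)
(49435 + 26371)*(((33 + 22) - 29*16) + R) = (49435 + 26371)*(((33 + 22) - 29*16) + 9871) = 75806*((55 - 464) + 9871) = 75806*(-409 + 9871) = 75806*9462 = 717276372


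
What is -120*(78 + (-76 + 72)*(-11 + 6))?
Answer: -11760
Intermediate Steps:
-120*(78 + (-76 + 72)*(-11 + 6)) = -120*(78 - 4*(-5)) = -120*(78 + 20) = -120*98 = -11760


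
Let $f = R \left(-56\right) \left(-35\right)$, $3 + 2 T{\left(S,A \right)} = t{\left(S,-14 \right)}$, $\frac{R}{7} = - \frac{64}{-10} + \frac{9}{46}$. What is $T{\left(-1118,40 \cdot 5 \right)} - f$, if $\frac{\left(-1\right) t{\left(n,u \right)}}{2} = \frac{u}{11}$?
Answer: $- \frac{45789243}{506} \approx -90493.0$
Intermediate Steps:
$R = \frac{10619}{230}$ ($R = 7 \left(- \frac{64}{-10} + \frac{9}{46}\right) = 7 \left(\left(-64\right) \left(- \frac{1}{10}\right) + 9 \cdot \frac{1}{46}\right) = 7 \left(\frac{32}{5} + \frac{9}{46}\right) = 7 \cdot \frac{1517}{230} = \frac{10619}{230} \approx 46.17$)
$t{\left(n,u \right)} = - \frac{2 u}{11}$ ($t{\left(n,u \right)} = - 2 \frac{u}{11} = - \frac{2 u}{11}$)
$T{\left(S,A \right)} = - \frac{5}{22}$ ($T{\left(S,A \right)} = - \frac{3}{2} + \frac{\left(- \frac{2}{11}\right) \left(-14\right)}{2} = - \frac{3}{2} + \frac{1}{2} \cdot \frac{28}{11} = - \frac{3}{2} + \frac{14}{11} = - \frac{5}{22}$)
$f = \frac{2081324}{23}$ ($f = \frac{10619}{230} \left(-56\right) \left(-35\right) = \left(- \frac{297332}{115}\right) \left(-35\right) = \frac{2081324}{23} \approx 90492.0$)
$T{\left(-1118,40 \cdot 5 \right)} - f = - \frac{5}{22} - \frac{2081324}{23} = - \frac{45789243}{506}$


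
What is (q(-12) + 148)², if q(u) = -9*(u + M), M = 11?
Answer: 24649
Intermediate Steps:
q(u) = -99 - 9*u (q(u) = -9*(u + 11) = -9*(11 + u) = -99 - 9*u)
(q(-12) + 148)² = ((-99 - 9*(-12)) + 148)² = ((-99 + 108) + 148)² = (9 + 148)² = 157² = 24649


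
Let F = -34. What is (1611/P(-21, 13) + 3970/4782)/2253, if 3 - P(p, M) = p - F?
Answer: -3832051/53869230 ≈ -0.071136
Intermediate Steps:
P(p, M) = -31 - p (P(p, M) = 3 - (p - 1*(-34)) = 3 - (p + 34) = 3 - (34 + p) = 3 + (-34 - p) = -31 - p)
(1611/P(-21, 13) + 3970/4782)/2253 = (1611/(-31 - 1*(-21)) + 3970/4782)/2253 = (1611/(-31 + 21) + 3970*(1/4782))*(1/2253) = (1611/(-10) + 1985/2391)*(1/2253) = (1611*(-⅒) + 1985/2391)*(1/2253) = (-1611/10 + 1985/2391)*(1/2253) = -3832051/23910*1/2253 = -3832051/53869230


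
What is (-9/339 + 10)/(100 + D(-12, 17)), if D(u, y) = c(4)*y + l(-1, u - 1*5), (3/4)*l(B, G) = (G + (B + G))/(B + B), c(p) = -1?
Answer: 3381/36047 ≈ 0.093794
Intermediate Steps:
l(B, G) = 2*(B + 2*G)/(3*B) (l(B, G) = 4*((G + (B + G))/(B + B))/3 = 4*((B + 2*G)/((2*B)))/3 = 4*((B + 2*G)*(1/(2*B)))/3 = 4*((B + 2*G)/(2*B))/3 = 2*(B + 2*G)/(3*B))
D(u, y) = 22/3 - y - 4*u/3 (D(u, y) = -y + (⅔)*(-1 + 2*(u - 1*5))/(-1) = -y + (⅔)*(-1)*(-1 + 2*(u - 5)) = -y + (⅔)*(-1)*(-1 + 2*(-5 + u)) = -y + (⅔)*(-1)*(-1 + (-10 + 2*u)) = -y + (⅔)*(-1)*(-11 + 2*u) = -y + (22/3 - 4*u/3) = 22/3 - y - 4*u/3)
(-9/339 + 10)/(100 + D(-12, 17)) = (-9/339 + 10)/(100 + (22/3 - 1*17 - 4/3*(-12))) = (-9*1/339 + 10)/(100 + (22/3 - 17 + 16)) = (-3/113 + 10)/(100 + 19/3) = 1127/(113*(319/3)) = (1127/113)*(3/319) = 3381/36047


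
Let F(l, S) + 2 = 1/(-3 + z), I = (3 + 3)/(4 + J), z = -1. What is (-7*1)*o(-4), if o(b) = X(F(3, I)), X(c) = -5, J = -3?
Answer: 35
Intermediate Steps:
I = 6 (I = (3 + 3)/(4 - 3) = 6/1 = 6*1 = 6)
F(l, S) = -9/4 (F(l, S) = -2 + 1/(-3 - 1) = -2 + 1/(-4) = -2 - ¼ = -9/4)
o(b) = -5
(-7*1)*o(-4) = -7*1*(-5) = -7*(-5) = 35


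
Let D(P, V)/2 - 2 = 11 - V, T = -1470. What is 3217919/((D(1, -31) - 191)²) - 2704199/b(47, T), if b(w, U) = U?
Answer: 33419188121/15595230 ≈ 2142.9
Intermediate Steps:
D(P, V) = 26 - 2*V (D(P, V) = 4 + 2*(11 - V) = 4 + (22 - 2*V) = 26 - 2*V)
3217919/((D(1, -31) - 191)²) - 2704199/b(47, T) = 3217919/(((26 - 2*(-31)) - 191)²) - 2704199/(-1470) = 3217919/(((26 + 62) - 191)²) - 2704199*(-1/1470) = 3217919/((88 - 191)²) + 2704199/1470 = 3217919/((-103)²) + 2704199/1470 = 3217919/10609 + 2704199/1470 = 33419188121/15595230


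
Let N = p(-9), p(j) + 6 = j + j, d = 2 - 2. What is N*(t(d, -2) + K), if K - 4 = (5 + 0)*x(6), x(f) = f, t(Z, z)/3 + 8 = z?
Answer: -96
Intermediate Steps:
d = 0
p(j) = -6 + 2*j (p(j) = -6 + (j + j) = -6 + 2*j)
t(Z, z) = -24 + 3*z
K = 34 (K = 4 + (5 + 0)*6 = 4 + 5*6 = 4 + 30 = 34)
N = -24 (N = -6 + 2*(-9) = -6 - 18 = -24)
N*(t(d, -2) + K) = -24*((-24 + 3*(-2)) + 34) = -24*((-24 - 6) + 34) = -24*(-30 + 34) = -24*4 = -96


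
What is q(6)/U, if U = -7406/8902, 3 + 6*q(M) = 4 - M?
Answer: 22255/22218 ≈ 1.0017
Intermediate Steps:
q(M) = ⅙ - M/6 (q(M) = -½ + (4 - M)/6 = -½ + (⅔ - M/6) = ⅙ - M/6)
U = -3703/4451 (U = -7406*1/8902 = -3703/4451 ≈ -0.83195)
q(6)/U = (⅙ - ⅙*6)/(-3703/4451) = (⅙ - 1)*(-4451/3703) = -⅚*(-4451/3703) = 22255/22218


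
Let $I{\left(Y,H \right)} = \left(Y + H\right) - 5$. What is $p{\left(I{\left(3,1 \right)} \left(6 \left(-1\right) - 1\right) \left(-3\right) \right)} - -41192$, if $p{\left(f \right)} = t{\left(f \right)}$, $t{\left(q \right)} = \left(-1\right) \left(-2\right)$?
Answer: $41194$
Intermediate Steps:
$I{\left(Y,H \right)} = -5 + H + Y$ ($I{\left(Y,H \right)} = \left(H + Y\right) - 5 = -5 + H + Y$)
$t{\left(q \right)} = 2$
$p{\left(f \right)} = 2$
$p{\left(I{\left(3,1 \right)} \left(6 \left(-1\right) - 1\right) \left(-3\right) \right)} - -41192 = 2 - -41192 = 2 + 41192 = 41194$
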